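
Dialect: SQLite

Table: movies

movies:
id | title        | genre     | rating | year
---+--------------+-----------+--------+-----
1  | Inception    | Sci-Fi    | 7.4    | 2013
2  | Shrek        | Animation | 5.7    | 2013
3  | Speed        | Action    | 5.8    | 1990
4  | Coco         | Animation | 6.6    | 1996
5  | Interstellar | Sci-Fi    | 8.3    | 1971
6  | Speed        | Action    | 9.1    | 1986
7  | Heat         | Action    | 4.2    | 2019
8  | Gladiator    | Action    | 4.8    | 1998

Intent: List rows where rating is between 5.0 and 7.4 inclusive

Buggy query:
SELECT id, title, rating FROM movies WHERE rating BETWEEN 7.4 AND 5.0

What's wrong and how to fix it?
Bug: The bounds are reversed; BETWEEN a AND b requires a <= b to match anything

Fix: Write BETWEEN 5.0 AND 7.4

Corrected query:
SELECT id, title, rating FROM movies WHERE rating BETWEEN 5.0 AND 7.4

Result:
id | title     | rating
---+-----------+-------
1  | Inception | 7.4   
2  | Shrek     | 5.7   
3  | Speed     | 5.8   
4  | Coco      | 6.6   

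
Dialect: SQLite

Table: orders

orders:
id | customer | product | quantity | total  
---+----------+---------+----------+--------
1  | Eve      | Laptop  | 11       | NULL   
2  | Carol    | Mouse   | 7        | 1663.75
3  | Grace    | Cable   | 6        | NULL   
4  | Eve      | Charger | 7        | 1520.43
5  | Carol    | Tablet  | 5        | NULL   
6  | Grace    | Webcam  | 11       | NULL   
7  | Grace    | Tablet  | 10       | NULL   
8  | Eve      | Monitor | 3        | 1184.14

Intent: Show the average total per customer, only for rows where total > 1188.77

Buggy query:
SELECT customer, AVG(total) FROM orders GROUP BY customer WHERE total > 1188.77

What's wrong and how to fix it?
Bug: Row-level WHERE must come before GROUP BY in the clause order

Fix: Move the WHERE clause before GROUP BY

Corrected query:
SELECT customer, AVG(total) FROM orders WHERE total > 1188.77 GROUP BY customer

Result:
customer | AVG(total)
---------+-----------
Carol    | 1663.75   
Eve      | 1520.43   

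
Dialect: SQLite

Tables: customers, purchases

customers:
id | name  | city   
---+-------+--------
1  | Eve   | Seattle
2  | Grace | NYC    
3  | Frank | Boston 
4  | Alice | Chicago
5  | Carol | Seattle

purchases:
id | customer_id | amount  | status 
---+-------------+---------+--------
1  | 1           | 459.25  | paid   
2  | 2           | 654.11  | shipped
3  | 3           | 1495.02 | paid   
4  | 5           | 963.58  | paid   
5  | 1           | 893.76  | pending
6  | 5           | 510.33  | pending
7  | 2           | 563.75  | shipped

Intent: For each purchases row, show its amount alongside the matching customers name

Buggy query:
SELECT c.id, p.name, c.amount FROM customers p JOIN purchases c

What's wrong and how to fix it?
Bug: JOIN with no ON clause produces a cartesian product; every purchases row pairs with every customers row

Fix: Specify the join condition linking the foreign key to the parent id

Corrected query:
SELECT c.id, p.name, c.amount FROM customers p JOIN purchases c ON c.customer_id = p.id

Result:
id | name  | amount 
---+-------+--------
1  | Eve   | 459.25 
2  | Grace | 654.11 
3  | Frank | 1495.02
4  | Carol | 963.58 
5  | Eve   | 893.76 
6  | Carol | 510.33 
7  | Grace | 563.75 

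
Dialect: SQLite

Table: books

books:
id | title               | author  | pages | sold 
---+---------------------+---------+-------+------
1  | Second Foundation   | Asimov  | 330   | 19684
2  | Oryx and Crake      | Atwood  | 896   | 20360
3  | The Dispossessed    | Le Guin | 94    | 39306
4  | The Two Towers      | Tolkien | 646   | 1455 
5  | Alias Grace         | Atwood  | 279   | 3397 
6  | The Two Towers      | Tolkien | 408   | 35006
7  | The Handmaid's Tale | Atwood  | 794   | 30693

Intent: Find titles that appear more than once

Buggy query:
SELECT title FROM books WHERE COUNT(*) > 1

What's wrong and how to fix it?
Bug: COUNT(*) is an aggregate and cannot be used in WHERE

Fix: Group first, then use HAVING for the count condition

Corrected query:
SELECT title FROM books GROUP BY title HAVING COUNT(*) > 1

Result:
title         
--------------
The Two Towers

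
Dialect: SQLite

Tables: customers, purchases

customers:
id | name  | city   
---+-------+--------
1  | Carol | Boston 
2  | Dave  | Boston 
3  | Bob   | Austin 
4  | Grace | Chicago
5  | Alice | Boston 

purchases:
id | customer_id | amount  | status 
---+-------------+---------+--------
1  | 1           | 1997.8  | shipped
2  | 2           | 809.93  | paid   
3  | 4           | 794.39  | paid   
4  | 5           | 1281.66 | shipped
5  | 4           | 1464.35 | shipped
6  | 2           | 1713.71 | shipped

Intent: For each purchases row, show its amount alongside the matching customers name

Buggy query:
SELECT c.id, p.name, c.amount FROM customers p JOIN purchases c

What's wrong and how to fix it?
Bug: JOIN with no ON clause produces a cartesian product; every purchases row pairs with every customers row

Fix: Specify the join condition linking the foreign key to the parent id

Corrected query:
SELECT c.id, p.name, c.amount FROM customers p JOIN purchases c ON c.customer_id = p.id

Result:
id | name  | amount 
---+-------+--------
1  | Carol | 1997.8 
2  | Dave  | 809.93 
3  | Grace | 794.39 
4  | Alice | 1281.66
5  | Grace | 1464.35
6  | Dave  | 1713.71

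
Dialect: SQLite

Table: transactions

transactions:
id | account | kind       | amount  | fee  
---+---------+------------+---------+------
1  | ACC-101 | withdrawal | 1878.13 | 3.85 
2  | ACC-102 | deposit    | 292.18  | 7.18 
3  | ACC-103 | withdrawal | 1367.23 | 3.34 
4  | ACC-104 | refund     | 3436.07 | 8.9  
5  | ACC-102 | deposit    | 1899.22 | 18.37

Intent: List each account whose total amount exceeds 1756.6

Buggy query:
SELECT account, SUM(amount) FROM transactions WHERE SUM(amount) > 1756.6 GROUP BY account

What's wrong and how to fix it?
Bug: Aggregate functions cannot appear in a WHERE clause

Fix: Move the aggregate condition to a HAVING clause

Corrected query:
SELECT account, SUM(amount) FROM transactions GROUP BY account HAVING SUM(amount) > 1756.6

Result:
account | SUM(amount)
--------+------------
ACC-101 | 1878.13    
ACC-102 | 2191.4     
ACC-104 | 3436.07    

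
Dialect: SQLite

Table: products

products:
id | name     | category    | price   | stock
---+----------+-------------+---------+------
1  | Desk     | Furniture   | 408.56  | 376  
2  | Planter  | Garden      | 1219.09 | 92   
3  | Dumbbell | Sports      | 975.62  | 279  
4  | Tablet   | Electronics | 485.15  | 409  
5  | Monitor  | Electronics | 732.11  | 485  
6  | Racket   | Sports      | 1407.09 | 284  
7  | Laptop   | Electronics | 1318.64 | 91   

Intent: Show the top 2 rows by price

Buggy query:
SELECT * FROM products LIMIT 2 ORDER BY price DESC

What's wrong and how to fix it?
Bug: ORDER BY cannot follow LIMIT; LIMIT is the final clause

Fix: Sort with ORDER BY, then apply LIMIT

Corrected query:
SELECT * FROM products ORDER BY price DESC LIMIT 2

Result:
id | name   | category    | price   | stock
---+--------+-------------+---------+------
6  | Racket | Sports      | 1407.09 | 284  
7  | Laptop | Electronics | 1318.64 | 91   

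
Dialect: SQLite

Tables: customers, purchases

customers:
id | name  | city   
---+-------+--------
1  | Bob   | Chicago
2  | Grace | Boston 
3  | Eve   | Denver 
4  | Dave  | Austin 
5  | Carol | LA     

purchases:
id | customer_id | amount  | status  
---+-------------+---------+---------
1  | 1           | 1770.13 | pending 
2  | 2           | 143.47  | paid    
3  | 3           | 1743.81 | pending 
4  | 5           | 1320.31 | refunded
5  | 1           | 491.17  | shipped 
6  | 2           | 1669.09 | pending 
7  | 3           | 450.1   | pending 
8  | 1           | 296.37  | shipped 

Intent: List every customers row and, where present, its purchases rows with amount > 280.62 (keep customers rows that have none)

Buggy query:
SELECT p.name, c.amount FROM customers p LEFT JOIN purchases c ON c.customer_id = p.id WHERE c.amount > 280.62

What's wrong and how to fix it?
Bug: Filtering c.amount in WHERE discards the NULL rows produced by LEFT JOIN, turning it into an inner join

Fix: Put 'c.amount > 280.62' in the JOIN's ON clause instead of WHERE

Corrected query:
SELECT p.name, c.amount FROM customers p LEFT JOIN purchases c ON c.customer_id = p.id AND c.amount > 280.62

Result:
name  | amount 
------+--------
Bob   | 296.37 
Bob   | 491.17 
Bob   | 1770.13
Grace | 1669.09
Eve   | 450.1  
Eve   | 1743.81
Dave  | NULL   
Carol | 1320.31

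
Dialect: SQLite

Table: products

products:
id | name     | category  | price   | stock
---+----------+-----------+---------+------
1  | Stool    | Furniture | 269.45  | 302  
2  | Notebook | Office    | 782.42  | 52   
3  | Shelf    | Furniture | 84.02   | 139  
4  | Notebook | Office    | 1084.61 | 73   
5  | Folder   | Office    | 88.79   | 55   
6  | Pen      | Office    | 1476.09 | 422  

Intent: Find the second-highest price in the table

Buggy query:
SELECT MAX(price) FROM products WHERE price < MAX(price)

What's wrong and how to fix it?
Bug: The inner MAX is an aggregate inside WHERE, which is not allowed

Fix: Compute the overall MAX in a subquery, then take MAX of rows below it

Corrected query:
SELECT MAX(price) FROM products WHERE price < (SELECT MAX(price) FROM products)

Result:
MAX(price)
----------
1084.61   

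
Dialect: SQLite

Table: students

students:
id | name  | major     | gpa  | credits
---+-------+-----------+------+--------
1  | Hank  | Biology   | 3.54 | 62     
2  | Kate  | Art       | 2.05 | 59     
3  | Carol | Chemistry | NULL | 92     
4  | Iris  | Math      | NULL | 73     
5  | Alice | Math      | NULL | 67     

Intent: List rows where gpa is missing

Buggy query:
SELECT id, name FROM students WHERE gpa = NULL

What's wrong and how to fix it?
Bug: Comparing to NULL with '=' never matches; NULL = NULL is unknown, not true

Fix: Use IS NULL to test for NULL

Corrected query:
SELECT id, name FROM students WHERE gpa IS NULL

Result:
id | name 
---+------
3  | Carol
4  | Iris 
5  | Alice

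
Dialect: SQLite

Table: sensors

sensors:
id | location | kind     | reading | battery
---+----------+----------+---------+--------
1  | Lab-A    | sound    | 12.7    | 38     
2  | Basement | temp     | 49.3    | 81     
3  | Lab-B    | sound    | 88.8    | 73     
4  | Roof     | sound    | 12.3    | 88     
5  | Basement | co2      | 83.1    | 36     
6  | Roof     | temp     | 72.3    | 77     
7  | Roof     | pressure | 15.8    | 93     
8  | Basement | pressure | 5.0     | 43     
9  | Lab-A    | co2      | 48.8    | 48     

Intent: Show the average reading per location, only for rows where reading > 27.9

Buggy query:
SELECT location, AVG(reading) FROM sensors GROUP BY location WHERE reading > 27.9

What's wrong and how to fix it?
Bug: Row-level WHERE must come before GROUP BY in the clause order

Fix: Place WHERE between FROM and GROUP BY

Corrected query:
SELECT location, AVG(reading) FROM sensors WHERE reading > 27.9 GROUP BY location

Result:
location | AVG(reading)
---------+-------------
Basement | 66.2        
Lab-A    | 48.8        
Lab-B    | 88.8        
Roof     | 72.3        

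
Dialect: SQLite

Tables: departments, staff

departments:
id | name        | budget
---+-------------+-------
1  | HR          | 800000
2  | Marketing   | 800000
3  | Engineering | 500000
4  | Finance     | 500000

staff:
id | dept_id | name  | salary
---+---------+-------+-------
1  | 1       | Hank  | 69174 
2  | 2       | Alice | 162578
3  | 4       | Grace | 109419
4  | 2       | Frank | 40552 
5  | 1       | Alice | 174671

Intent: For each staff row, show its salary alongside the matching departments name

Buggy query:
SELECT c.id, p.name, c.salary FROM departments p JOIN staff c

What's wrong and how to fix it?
Bug: JOIN with no ON clause produces a cartesian product; every staff row pairs with every departments row

Fix: Specify the join condition linking the foreign key to the parent id

Corrected query:
SELECT c.id, p.name, c.salary FROM departments p JOIN staff c ON c.dept_id = p.id

Result:
id | name      | salary
---+-----------+-------
1  | HR        | 69174 
2  | Marketing | 162578
3  | Finance   | 109419
4  | Marketing | 40552 
5  | HR        | 174671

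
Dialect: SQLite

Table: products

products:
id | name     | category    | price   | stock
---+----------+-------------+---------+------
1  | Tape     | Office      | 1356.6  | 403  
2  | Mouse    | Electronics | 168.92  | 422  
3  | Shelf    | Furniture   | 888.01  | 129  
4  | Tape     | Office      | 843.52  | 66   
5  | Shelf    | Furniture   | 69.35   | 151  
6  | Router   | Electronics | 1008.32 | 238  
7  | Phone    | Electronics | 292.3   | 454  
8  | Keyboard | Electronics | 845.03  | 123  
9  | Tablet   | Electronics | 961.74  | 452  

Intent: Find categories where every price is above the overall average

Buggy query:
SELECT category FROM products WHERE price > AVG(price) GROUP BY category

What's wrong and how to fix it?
Bug: AVG() is an aggregate; it can't sit directly in WHERE

Fix: Use a subquery for AVG and a HAVING MIN(...) filter so the condition holds for every row in the group

Corrected query:
SELECT category FROM products GROUP BY category HAVING MIN(price) > (SELECT AVG(price) FROM products)

Result:
category
--------
Office  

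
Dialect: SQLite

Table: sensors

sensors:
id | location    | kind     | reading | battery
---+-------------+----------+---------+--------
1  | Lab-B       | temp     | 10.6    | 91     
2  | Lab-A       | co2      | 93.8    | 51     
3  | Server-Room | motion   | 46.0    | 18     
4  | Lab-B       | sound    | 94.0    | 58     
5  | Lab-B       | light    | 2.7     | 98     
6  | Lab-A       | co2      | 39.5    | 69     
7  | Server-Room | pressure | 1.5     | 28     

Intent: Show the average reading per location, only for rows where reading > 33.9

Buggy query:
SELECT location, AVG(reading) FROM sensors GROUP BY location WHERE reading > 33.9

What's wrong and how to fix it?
Bug: WHERE cannot follow GROUP BY

Fix: Place WHERE between FROM and GROUP BY

Corrected query:
SELECT location, AVG(reading) FROM sensors WHERE reading > 33.9 GROUP BY location

Result:
location    | AVG(reading)
------------+-------------
Lab-A       | 66.65       
Lab-B       | 94          
Server-Room | 46          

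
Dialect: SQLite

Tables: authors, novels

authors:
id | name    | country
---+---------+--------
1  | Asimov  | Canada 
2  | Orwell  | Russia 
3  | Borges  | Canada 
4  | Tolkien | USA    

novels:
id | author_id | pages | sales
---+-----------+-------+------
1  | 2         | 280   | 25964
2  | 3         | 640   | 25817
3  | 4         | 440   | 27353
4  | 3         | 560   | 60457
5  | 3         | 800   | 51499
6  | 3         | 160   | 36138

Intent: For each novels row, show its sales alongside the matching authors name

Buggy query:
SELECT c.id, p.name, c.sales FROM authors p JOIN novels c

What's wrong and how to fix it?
Bug: Missing join condition: each novels row is matched to all authors rows instead of just its own

Fix: Add ON c.author_id = p.id to the JOIN

Corrected query:
SELECT c.id, p.name, c.sales FROM authors p JOIN novels c ON c.author_id = p.id

Result:
id | name    | sales
---+---------+------
1  | Orwell  | 25964
2  | Borges  | 25817
3  | Tolkien | 27353
4  | Borges  | 60457
5  | Borges  | 51499
6  | Borges  | 36138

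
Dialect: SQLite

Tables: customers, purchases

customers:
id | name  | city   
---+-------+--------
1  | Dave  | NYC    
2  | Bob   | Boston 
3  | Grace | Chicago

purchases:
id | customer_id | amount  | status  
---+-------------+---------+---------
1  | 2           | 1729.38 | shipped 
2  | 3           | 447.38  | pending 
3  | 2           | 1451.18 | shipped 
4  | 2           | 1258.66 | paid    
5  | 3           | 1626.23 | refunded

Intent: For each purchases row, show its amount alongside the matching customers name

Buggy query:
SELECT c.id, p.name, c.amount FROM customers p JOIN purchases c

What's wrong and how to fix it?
Bug: Missing join condition: each purchases row is matched to all customers rows instead of just its own

Fix: Specify the join condition linking the foreign key to the parent id

Corrected query:
SELECT c.id, p.name, c.amount FROM customers p JOIN purchases c ON c.customer_id = p.id

Result:
id | name  | amount 
---+-------+--------
1  | Bob   | 1729.38
2  | Grace | 447.38 
3  | Bob   | 1451.18
4  | Bob   | 1258.66
5  | Grace | 1626.23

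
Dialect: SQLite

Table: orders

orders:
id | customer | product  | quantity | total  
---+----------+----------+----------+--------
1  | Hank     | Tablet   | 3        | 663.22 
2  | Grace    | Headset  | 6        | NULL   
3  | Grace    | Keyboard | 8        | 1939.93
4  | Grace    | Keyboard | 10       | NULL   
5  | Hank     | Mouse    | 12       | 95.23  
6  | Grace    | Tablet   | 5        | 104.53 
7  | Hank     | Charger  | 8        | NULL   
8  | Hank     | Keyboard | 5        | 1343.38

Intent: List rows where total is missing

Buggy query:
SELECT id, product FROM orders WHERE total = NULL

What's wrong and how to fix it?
Bug: Comparing to NULL with '=' never matches; NULL = NULL is unknown, not true

Fix: Replace '= NULL' with 'IS NULL'

Corrected query:
SELECT id, product FROM orders WHERE total IS NULL

Result:
id | product 
---+---------
2  | Headset 
4  | Keyboard
7  | Charger 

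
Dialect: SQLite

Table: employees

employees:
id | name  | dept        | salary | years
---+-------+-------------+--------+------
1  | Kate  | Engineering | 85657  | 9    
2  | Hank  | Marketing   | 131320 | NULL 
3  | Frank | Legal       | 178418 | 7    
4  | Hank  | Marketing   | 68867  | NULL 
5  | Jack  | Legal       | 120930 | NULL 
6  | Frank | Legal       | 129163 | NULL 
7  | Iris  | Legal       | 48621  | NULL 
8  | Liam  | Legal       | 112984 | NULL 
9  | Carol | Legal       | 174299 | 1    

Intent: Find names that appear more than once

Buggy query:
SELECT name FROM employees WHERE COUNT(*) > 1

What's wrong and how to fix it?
Bug: WHERE can't reference COUNT(*); aggregates are computed after WHERE

Fix: GROUP BY name, then filter groups with HAVING COUNT(*) > 1

Corrected query:
SELECT name FROM employees GROUP BY name HAVING COUNT(*) > 1

Result:
name 
-----
Frank
Hank 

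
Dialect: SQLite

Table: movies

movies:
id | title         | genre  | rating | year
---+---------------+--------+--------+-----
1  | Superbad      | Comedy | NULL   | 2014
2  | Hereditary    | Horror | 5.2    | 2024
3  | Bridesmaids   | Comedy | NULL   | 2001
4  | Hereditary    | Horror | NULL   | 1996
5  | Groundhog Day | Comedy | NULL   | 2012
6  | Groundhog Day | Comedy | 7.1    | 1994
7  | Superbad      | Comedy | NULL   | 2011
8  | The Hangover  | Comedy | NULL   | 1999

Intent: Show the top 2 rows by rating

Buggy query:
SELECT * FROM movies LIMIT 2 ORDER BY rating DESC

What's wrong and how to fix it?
Bug: LIMIT must come after ORDER BY

Fix: Swap the clauses: ORDER BY first, then LIMIT

Corrected query:
SELECT * FROM movies ORDER BY rating DESC LIMIT 2

Result:
id | title         | genre  | rating | year
---+---------------+--------+--------+-----
6  | Groundhog Day | Comedy | 7.1    | 1994
2  | Hereditary    | Horror | 5.2    | 2024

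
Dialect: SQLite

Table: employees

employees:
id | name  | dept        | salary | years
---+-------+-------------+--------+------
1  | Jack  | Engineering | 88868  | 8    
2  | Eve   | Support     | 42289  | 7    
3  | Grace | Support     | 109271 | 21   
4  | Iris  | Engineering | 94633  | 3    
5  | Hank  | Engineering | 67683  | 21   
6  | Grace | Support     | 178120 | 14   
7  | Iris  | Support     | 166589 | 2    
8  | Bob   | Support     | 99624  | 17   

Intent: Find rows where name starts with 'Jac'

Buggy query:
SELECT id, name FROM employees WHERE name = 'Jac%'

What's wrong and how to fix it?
Bug: Wildcards only work with LIKE; '=' treats '%' as a literal character

Fix: Use LIKE for wildcard pattern matching

Corrected query:
SELECT id, name FROM employees WHERE name LIKE 'Jac%'

Result:
id | name
---+-----
1  | Jack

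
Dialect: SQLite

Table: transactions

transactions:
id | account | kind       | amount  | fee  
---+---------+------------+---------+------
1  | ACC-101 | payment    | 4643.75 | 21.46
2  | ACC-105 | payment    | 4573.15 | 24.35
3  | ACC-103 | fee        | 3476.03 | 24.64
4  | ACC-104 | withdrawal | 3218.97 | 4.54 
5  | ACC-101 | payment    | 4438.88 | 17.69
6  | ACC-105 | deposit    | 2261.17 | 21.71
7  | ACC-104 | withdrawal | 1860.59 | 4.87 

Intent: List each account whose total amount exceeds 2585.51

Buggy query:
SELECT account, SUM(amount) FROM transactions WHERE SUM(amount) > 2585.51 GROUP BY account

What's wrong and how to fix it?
Bug: WHERE runs before GROUP BY, so aggregates aren't available there

Fix: Use HAVING (which filters groups after aggregation) instead of WHERE

Corrected query:
SELECT account, SUM(amount) FROM transactions GROUP BY account HAVING SUM(amount) > 2585.51

Result:
account | SUM(amount)
--------+------------
ACC-101 | 9082.63    
ACC-103 | 3476.03    
ACC-104 | 5079.56    
ACC-105 | 6834.32    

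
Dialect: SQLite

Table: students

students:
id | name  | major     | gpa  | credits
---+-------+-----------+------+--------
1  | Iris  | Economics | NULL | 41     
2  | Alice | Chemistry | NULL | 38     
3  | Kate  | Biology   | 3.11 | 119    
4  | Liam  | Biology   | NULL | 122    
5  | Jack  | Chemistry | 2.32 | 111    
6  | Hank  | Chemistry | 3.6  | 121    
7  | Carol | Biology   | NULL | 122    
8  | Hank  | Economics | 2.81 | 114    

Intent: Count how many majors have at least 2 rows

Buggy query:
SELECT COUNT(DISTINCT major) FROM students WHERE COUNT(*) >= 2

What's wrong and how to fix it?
Bug: COUNT(*) cannot appear in WHERE; the per-group count doesn't exist yet

Fix: Use a subquery that GROUPs and filters with HAVING, then count its rows

Corrected query:
SELECT COUNT(*) FROM (SELECT major FROM students GROUP BY major HAVING COUNT(*) >= 2)

Result:
COUNT(*)
--------
3       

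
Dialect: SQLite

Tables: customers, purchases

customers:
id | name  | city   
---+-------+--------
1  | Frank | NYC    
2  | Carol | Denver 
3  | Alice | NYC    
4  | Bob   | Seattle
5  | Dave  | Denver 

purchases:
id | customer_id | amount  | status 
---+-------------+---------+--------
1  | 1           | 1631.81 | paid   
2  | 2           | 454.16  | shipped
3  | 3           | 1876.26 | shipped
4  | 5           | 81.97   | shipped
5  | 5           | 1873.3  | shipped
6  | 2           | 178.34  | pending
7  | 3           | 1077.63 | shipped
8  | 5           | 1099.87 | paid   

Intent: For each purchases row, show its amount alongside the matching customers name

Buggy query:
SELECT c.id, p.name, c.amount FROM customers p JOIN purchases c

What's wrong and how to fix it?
Bug: JOIN with no ON clause produces a cartesian product; every purchases row pairs with every customers row

Fix: Add ON c.customer_id = p.id to the JOIN

Corrected query:
SELECT c.id, p.name, c.amount FROM customers p JOIN purchases c ON c.customer_id = p.id

Result:
id | name  | amount 
---+-------+--------
1  | Frank | 1631.81
2  | Carol | 454.16 
3  | Alice | 1876.26
4  | Dave  | 81.97  
5  | Dave  | 1873.3 
6  | Carol | 178.34 
7  | Alice | 1077.63
8  | Dave  | 1099.87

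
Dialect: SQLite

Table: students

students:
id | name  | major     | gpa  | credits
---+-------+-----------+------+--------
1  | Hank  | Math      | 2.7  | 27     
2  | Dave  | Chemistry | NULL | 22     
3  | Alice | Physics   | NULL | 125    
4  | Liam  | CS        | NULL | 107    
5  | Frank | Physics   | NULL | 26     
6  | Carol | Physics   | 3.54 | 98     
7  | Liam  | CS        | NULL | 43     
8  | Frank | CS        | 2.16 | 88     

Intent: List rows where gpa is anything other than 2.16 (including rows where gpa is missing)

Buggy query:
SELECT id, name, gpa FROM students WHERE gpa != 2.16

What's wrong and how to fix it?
Bug: Inequality against NULL is unknown, not true; rows with NULL are dropped

Fix: Add an explicit OR gpa IS NULL to include the missing-value rows

Corrected query:
SELECT id, name, gpa FROM students WHERE gpa != 2.16 OR gpa IS NULL

Result:
id | name  | gpa 
---+-------+-----
1  | Hank  | 2.7 
2  | Dave  | NULL
3  | Alice | NULL
4  | Liam  | NULL
5  | Frank | NULL
6  | Carol | 3.54
7  | Liam  | NULL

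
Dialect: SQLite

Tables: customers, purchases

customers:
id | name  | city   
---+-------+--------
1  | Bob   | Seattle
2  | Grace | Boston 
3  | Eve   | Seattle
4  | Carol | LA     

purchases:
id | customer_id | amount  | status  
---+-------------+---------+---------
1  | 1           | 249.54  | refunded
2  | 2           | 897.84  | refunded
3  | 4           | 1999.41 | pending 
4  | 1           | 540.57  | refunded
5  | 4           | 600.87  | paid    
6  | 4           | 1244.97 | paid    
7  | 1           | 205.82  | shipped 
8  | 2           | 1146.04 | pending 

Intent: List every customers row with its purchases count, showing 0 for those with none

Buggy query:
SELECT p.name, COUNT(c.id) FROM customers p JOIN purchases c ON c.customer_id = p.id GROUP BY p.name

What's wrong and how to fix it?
Bug: An inner join excludes parents with zero children

Fix: Use LEFT JOIN so parents without children still appear (COUNT(c.id) gives 0)

Corrected query:
SELECT p.name, COUNT(c.id) FROM customers p LEFT JOIN purchases c ON c.customer_id = p.id GROUP BY p.name

Result:
name  | COUNT(c.id)
------+------------
Bob   | 3          
Carol | 3          
Eve   | 0          
Grace | 2          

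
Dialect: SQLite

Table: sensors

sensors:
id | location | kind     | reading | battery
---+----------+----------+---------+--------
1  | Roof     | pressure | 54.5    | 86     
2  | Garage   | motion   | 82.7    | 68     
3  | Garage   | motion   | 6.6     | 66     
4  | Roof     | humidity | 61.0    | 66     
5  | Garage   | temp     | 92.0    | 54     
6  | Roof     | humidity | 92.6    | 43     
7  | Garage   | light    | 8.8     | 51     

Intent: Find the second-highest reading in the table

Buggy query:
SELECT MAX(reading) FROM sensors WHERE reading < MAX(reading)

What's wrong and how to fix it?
Bug: The inner MAX is an aggregate inside WHERE, which is not allowed

Fix: Compute the overall MAX in a subquery, then take MAX of rows below it

Corrected query:
SELECT MAX(reading) FROM sensors WHERE reading < (SELECT MAX(reading) FROM sensors)

Result:
MAX(reading)
------------
92          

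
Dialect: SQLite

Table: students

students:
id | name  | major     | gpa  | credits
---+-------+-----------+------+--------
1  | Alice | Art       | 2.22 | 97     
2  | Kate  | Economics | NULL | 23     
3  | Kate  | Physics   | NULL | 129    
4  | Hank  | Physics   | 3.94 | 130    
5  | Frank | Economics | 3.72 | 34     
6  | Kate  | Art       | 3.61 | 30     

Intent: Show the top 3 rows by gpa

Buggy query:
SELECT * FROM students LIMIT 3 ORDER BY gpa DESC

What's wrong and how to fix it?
Bug: ORDER BY cannot follow LIMIT; LIMIT is the final clause

Fix: Sort with ORDER BY, then apply LIMIT

Corrected query:
SELECT * FROM students ORDER BY gpa DESC LIMIT 3

Result:
id | name  | major     | gpa  | credits
---+-------+-----------+------+--------
4  | Hank  | Physics   | 3.94 | 130    
5  | Frank | Economics | 3.72 | 34     
6  | Kate  | Art       | 3.61 | 30     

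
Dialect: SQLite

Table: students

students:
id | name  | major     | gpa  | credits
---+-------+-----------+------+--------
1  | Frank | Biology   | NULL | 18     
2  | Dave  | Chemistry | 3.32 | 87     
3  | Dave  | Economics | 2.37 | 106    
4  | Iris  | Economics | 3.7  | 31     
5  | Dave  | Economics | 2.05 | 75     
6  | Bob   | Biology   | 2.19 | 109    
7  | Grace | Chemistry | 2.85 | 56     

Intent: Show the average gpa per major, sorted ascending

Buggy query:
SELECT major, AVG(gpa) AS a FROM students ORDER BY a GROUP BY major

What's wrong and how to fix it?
Bug: GROUP BY must precede ORDER BY

Fix: Reorder: SELECT … FROM … GROUP BY … ORDER BY …

Corrected query:
SELECT major, AVG(gpa) AS a FROM students GROUP BY major ORDER BY a

Result:
major     | a       
----------+---------
Biology   | 2.19    
Economics | 2.706667
Chemistry | 3.085   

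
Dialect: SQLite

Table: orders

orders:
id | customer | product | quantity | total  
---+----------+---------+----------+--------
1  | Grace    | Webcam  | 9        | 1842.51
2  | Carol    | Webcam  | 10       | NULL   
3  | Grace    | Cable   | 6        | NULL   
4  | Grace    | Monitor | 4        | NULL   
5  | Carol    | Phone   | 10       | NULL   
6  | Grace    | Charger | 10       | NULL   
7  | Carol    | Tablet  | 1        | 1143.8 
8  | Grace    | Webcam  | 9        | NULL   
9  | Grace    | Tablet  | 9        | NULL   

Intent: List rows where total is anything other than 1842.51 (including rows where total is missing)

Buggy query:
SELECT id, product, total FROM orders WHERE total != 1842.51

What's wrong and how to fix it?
Bug: 'total != 1842.51' is unknown when total is NULL, so NULL rows are silently excluded

Fix: Add an explicit OR total IS NULL to include the missing-value rows

Corrected query:
SELECT id, product, total FROM orders WHERE total != 1842.51 OR total IS NULL

Result:
id | product | total 
---+---------+-------
2  | Webcam  | NULL  
3  | Cable   | NULL  
4  | Monitor | NULL  
5  | Phone   | NULL  
6  | Charger | NULL  
7  | Tablet  | 1143.8
8  | Webcam  | NULL  
9  | Tablet  | NULL  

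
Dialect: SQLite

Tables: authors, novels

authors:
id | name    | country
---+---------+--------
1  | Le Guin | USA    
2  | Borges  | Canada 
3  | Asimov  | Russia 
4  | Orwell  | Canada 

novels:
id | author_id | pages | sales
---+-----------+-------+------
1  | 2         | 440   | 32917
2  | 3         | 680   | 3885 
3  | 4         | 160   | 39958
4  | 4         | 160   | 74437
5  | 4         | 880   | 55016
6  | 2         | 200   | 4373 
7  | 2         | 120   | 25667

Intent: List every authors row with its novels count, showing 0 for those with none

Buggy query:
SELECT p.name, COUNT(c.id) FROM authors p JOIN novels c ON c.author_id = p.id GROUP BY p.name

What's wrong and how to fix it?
Bug: An inner join excludes parents with zero children

Fix: Use LEFT JOIN so parents without children still appear (COUNT(c.id) gives 0)

Corrected query:
SELECT p.name, COUNT(c.id) FROM authors p LEFT JOIN novels c ON c.author_id = p.id GROUP BY p.name

Result:
name    | COUNT(c.id)
--------+------------
Asimov  | 1          
Borges  | 3          
Le Guin | 0          
Orwell  | 3          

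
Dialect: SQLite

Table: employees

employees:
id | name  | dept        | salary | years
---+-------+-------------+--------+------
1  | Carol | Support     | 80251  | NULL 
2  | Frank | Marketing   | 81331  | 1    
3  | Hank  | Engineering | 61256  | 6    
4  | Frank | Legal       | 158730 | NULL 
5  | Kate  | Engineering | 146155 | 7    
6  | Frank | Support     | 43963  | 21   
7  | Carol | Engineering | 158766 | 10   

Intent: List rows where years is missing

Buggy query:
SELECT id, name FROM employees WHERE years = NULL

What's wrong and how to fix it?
Bug: '= NULL' is always unknown in SQL three-valued logic, so no rows match

Fix: Replace '= NULL' with 'IS NULL'

Corrected query:
SELECT id, name FROM employees WHERE years IS NULL

Result:
id | name 
---+------
1  | Carol
4  | Frank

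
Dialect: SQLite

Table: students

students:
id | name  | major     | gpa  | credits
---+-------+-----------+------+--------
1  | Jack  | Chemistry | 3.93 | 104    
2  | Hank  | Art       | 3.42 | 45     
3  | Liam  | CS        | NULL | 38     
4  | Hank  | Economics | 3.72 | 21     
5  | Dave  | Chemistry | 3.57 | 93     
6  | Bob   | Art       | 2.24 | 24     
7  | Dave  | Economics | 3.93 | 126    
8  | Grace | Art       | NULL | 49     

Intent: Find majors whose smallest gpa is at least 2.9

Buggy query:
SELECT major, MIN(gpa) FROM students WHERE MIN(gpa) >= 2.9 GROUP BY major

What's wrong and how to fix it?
Bug: MIN() in WHERE is a misuse of aggregate

Fix: Replace WHERE with HAVING after the GROUP BY

Corrected query:
SELECT major, MIN(gpa) FROM students GROUP BY major HAVING MIN(gpa) >= 2.9

Result:
major     | MIN(gpa)
----------+---------
Chemistry | 3.57    
Economics | 3.72    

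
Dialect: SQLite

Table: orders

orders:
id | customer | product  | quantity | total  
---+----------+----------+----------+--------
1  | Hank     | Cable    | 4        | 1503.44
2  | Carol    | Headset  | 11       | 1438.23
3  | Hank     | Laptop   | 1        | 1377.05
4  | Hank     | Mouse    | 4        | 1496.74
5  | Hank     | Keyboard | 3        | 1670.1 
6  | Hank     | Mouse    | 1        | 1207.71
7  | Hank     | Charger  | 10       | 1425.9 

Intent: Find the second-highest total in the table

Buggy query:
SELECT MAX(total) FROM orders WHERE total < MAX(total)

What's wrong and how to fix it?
Bug: MAX(total) on the right of the comparison is an aggregate-in-WHERE error

Fix: Compute the overall MAX in a subquery, then take MAX of rows below it

Corrected query:
SELECT MAX(total) FROM orders WHERE total < (SELECT MAX(total) FROM orders)

Result:
MAX(total)
----------
1503.44   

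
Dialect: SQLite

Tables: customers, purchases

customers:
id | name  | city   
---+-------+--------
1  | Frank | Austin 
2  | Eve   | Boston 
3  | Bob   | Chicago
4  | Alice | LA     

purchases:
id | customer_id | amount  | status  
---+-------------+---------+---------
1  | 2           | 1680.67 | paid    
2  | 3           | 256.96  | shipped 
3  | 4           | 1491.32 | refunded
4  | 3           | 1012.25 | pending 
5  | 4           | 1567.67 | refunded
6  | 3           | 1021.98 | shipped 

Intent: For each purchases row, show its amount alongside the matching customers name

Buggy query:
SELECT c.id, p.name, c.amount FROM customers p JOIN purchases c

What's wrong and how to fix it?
Bug: JOIN with no ON clause produces a cartesian product; every purchases row pairs with every customers row

Fix: Specify the join condition linking the foreign key to the parent id

Corrected query:
SELECT c.id, p.name, c.amount FROM customers p JOIN purchases c ON c.customer_id = p.id

Result:
id | name  | amount 
---+-------+--------
1  | Eve   | 1680.67
2  | Bob   | 256.96 
3  | Alice | 1491.32
4  | Bob   | 1012.25
5  | Alice | 1567.67
6  | Bob   | 1021.98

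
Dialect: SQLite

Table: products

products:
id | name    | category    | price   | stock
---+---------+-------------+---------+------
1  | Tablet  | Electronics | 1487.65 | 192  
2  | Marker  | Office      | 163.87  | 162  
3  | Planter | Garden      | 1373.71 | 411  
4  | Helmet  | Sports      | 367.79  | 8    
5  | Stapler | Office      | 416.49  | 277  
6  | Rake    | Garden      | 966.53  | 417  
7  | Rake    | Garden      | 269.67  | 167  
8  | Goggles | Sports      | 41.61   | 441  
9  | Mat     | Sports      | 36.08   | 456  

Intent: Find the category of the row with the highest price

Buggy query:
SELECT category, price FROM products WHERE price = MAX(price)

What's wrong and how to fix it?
Bug: WHERE is evaluated per row; an aggregate over the whole table isn't defined there

Fix: Use a subquery: WHERE price = (SELECT MAX(price) FROM products)

Corrected query:
SELECT category, price FROM products WHERE price = (SELECT MAX(price) FROM products)

Result:
category    | price  
------------+--------
Electronics | 1487.65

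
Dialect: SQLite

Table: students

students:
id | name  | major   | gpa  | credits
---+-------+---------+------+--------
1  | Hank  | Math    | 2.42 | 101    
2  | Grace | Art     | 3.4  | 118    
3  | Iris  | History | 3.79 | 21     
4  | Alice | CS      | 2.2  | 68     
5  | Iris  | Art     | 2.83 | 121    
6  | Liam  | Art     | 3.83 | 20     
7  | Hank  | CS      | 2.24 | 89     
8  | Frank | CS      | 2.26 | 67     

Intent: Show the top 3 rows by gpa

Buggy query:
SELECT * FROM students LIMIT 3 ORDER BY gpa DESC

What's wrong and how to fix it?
Bug: LIMIT must come after ORDER BY

Fix: Sort with ORDER BY, then apply LIMIT

Corrected query:
SELECT * FROM students ORDER BY gpa DESC LIMIT 3

Result:
id | name  | major   | gpa  | credits
---+-------+---------+------+--------
6  | Liam  | Art     | 3.83 | 20     
3  | Iris  | History | 3.79 | 21     
2  | Grace | Art     | 3.4  | 118    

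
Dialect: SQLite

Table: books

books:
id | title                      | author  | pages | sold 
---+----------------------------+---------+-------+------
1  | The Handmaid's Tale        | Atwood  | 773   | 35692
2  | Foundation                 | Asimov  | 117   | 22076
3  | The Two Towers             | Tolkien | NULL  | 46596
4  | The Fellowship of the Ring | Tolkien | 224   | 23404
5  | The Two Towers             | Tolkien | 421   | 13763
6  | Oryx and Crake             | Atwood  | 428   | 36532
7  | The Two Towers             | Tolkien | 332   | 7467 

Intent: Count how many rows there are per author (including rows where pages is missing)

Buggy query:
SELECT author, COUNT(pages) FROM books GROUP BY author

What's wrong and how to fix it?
Bug: COUNT(column) counts non-NULL values only; rows with NULL pages aren't counted

Fix: Use COUNT(*) to count all rows regardless of NULL

Corrected query:
SELECT author, COUNT(*) FROM books GROUP BY author

Result:
author  | COUNT(*)
--------+---------
Asimov  | 1       
Atwood  | 2       
Tolkien | 4       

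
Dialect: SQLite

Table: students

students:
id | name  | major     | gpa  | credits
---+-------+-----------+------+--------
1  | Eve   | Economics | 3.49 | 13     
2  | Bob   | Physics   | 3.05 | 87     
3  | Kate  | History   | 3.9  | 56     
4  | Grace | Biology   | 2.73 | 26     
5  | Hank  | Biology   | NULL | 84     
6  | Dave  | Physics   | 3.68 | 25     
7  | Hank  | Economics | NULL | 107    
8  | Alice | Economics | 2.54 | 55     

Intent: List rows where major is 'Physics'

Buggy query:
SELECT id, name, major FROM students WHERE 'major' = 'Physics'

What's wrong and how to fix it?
Bug: 'major' in single quotes is a string literal, not the column; the comparison is literal-vs-literal and never true

Fix: Reference the column as major without single quotes

Corrected query:
SELECT id, name, major FROM students WHERE major = 'Physics'

Result:
id | name | major  
---+------+--------
2  | Bob  | Physics
6  | Dave | Physics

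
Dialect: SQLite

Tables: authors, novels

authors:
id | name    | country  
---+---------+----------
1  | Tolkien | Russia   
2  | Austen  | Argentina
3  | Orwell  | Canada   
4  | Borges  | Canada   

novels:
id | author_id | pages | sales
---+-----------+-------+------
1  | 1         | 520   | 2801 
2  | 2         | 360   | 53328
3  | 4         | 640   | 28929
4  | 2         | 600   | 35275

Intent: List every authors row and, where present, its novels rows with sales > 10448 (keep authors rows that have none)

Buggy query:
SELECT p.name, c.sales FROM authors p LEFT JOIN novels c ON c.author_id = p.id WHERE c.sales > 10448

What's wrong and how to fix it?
Bug: Filtering c.sales in WHERE discards the NULL rows produced by LEFT JOIN, turning it into an inner join

Fix: Put 'c.sales > 10448' in the JOIN's ON clause instead of WHERE

Corrected query:
SELECT p.name, c.sales FROM authors p LEFT JOIN novels c ON c.author_id = p.id AND c.sales > 10448

Result:
name    | sales
--------+------
Tolkien | NULL 
Austen  | 35275
Austen  | 53328
Orwell  | NULL 
Borges  | 28929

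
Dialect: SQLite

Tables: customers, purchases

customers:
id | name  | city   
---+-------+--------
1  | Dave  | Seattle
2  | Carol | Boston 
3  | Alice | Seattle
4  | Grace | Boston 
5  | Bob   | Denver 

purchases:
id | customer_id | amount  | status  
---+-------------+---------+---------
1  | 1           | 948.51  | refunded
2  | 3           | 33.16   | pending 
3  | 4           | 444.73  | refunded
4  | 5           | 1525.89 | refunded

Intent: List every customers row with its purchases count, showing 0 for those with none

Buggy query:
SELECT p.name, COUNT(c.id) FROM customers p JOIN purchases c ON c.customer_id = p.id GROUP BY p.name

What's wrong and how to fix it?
Bug: An inner join excludes parents with zero children

Fix: Switch to LEFT JOIN to retain unmatched parent rows

Corrected query:
SELECT p.name, COUNT(c.id) FROM customers p LEFT JOIN purchases c ON c.customer_id = p.id GROUP BY p.name

Result:
name  | COUNT(c.id)
------+------------
Alice | 1          
Bob   | 1          
Carol | 0          
Dave  | 1          
Grace | 1          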